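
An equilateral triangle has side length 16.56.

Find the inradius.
r = Area/s with s the semi-perimeter.
Area = (√3/4)·16.56² = (√3/4)·274.2336 ≈ 0.433013·274.2336 ≈ 118.747
s = 3·16.56/2 = 24.84
r ≈ 118.747/24.84 ≈ 4.78046
(Equivalently r = side/(2√3) = 16.56/3.4641 ≈ 4.78046.)

r = 4.78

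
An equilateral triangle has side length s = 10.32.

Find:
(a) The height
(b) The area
(a) The height splits the triangle into two 30-60-90 halves: h = s·√3/2 = 10.32·1.73205/2 ≈ 17.8748/2 ≈ 8.93738
(b) Area = (√3/4)·s² = (√3/4)·10.32² = (√3/4)·106.5024 ≈ 0.433013·106.5024 ≈ 46.1169

Height = 8.937, Area = 46.12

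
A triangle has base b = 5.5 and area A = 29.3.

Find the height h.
A = ½·b·h  ⇒  h = 2A/b = 2·29.3/5.5 = 58.6/5.5 ≈ 10.6545

h = 10.65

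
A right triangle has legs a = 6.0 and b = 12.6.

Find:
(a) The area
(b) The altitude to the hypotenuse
(a) The legs are perpendicular, so Area = ½·a·b = ½·6.0·12.6 = ½·75.6 = 37.8
(b) Hypotenuse c = √(a² + b²) = √(36 + 158.76) = √194.76 ≈ 13.9556
    Area = ½·c·h_c  ⇒  h_c = 2·Area/c = 75.6/13.9556 ≈ 5.41716

Area = 37.8, h_c = 5.417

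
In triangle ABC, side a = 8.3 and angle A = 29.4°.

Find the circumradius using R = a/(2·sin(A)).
R = a/(2·sin(A)) = 8.3/(2·sin(29.4°))
sin(29.4°) ≈ 0.490904
R ≈ 8.3/(2·0.490904) = 8.3/0.981808 ≈ 8.4538

R = 8.454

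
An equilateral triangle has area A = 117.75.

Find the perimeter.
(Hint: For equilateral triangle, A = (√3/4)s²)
A = (√3/4)s²  ⇒  s² = 4A/√3 = 4·117.75/√3 = 471/1.73205 ≈ 271.932
s ≈ √271.932 ≈ 16.4904
Perimeter = 3s ≈ 3·16.4904 ≈ 49.4711

Perimeter = 49.47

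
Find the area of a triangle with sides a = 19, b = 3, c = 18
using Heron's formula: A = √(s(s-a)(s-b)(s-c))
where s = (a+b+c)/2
s = (19 + 3 + 18)/2 = 40/2 = 20
s − a = 1, s − b = 17, s − c = 2
s(s−a)(s−b)(s−c) = 20·1·17·2 = 680
Area = √680 ≈ 26.0768

s = 20.0, Area = 26.08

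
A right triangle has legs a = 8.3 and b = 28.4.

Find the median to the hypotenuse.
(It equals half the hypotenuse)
Hypotenuse c = √(a² + b²) = √(68.89 + 806.56) = √875.45 ≈ 29.588
Median to hypotenuse = c/2 ≈ 29.588/2 ≈ 14.794

Median = 14.79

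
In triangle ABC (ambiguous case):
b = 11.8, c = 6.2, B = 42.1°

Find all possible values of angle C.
b/sin(B) = c/sin(C)  ⇒  sin(C) = c·sin(B)/b = 6.2·sin(42.1°)/11.8
sin(42.1°) ≈ 0.670427
sin(C) ≈ 6.2·0.670427/11.8 ≈ 4.15665/11.8 ≈ 0.352258
Candidate 1: C₁ = arcsin(0.352258) ≈ 20.6255°  →  A = 180° − 42.1° − 20.6255° ≈ 117.275° > 0, valid
Candidate 2: C₂ = 180° − C₁ ≈ 159.375°  →  A = 180° − 42.1° − 159.375° ≈ -21.4745° ≤ 0, not a valid triangle

C = 20.63° (one solution)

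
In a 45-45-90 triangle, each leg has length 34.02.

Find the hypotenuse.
In a 45-45-90 triangle the sides are in ratio 1 : 1 : √2, so hypotenuse = leg·√2.
Hypotenuse = 34.02·√2 ≈ 34.02·1.41421 ≈ 48.1115

Hypotenuse = 34.02√2 = 48.11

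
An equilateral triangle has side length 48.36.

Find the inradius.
r = Area/s with s the semi-perimeter.
Area = (√3/4)·48.36² = (√3/4)·2338.6896 ≈ 0.433013·2338.6896 ≈ 1012.68
s = 3·48.36/2 = 72.54
r ≈ 1012.68/72.54 ≈ 13.9603
(Equivalently r = side/(2√3) = 48.36/3.4641 ≈ 13.9603.)

r = 13.96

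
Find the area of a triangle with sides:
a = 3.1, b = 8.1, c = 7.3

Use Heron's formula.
s = (3.1 + 8.1 + 7.3)/2 = 18.5/2 = 9.25
s − a = 6.15, s − b = 1.15, s − c = 1.95
s(s−a)(s−b)(s−c) = 9.25·6.15·1.15·1.95 ≈ 127.57
Area = √127.57 ≈ 11.2947

Area = 11.29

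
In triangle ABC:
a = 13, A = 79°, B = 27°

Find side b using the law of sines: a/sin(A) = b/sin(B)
a/sin(A) = b/sin(B)  ⇒  b = a·sin(B)/sin(A) = 13·sin(27°)/sin(79°)
sin(27°) ≈ 0.45399, sin(79°) ≈ 0.981627
b ≈ 13·0.45399/0.981627 ≈ 5.90188/0.981627 ≈ 6.01234

b = 6.012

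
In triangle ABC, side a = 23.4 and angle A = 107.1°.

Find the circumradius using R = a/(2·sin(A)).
R = a/(2·sin(A)) = 23.4/(2·sin(107.1°))
sin(107.1°) ≈ 0.955793
R ≈ 23.4/(2·0.955793) = 23.4/1.91159 ≈ 12.2411

R = 12.24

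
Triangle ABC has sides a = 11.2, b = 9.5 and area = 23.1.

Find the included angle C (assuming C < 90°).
Area = ½·a·b·sin(C)  ⇒  sin(C) = 2·Area/(a·b) = 2·23.1/(11.2·9.5) = 46.2/106.4 ≈ 0.434211
C = arcsin(0.434211) ≈ 25.7351° (taking the acute solution since C < 90°)

C = 25.74°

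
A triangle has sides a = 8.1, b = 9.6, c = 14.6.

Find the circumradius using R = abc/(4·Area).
First find the area with Heron's formula.
s = (8.1 + 9.6 + 14.6)/2 = 16.15
Area = √(s(s−a)(s−b)(s−c)) = √(16.15·8.05·6.55·1.55) ≈ √1319.9 ≈ 36.3304
abc = 8.1·9.6·14.6 = 1135.296
R = abc/(4·Area) ≈ 1135.296/(4·36.3304) = 1135.296/145.322 ≈ 7.81229

R = 7.812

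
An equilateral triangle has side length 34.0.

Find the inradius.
r = Area/s with s the semi-perimeter.
Area = (√3/4)·34.0² = (√3/4)·1156 ≈ 0.433013·1156 ≈ 500.563
s = 3·34.0/2 = 51
r ≈ 500.563/51 ≈ 9.81495
(Equivalently r = side/(2√3) = 34.0/3.4641 ≈ 9.81495.)

r = 9.815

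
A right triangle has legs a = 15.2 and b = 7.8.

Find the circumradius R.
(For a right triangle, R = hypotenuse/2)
Hypotenuse c = √(a² + b²) = √(231.04 + 60.84) = √291.88 ≈ 17.0845
R = c/2 ≈ 17.0845/2 ≈ 8.54225

R = 8.542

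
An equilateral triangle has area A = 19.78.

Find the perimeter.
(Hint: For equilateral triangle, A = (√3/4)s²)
A = (√3/4)s²  ⇒  s² = 4A/√3 = 4·19.78/√3 = 79.12/1.73205 ≈ 45.68
s ≈ √45.68 ≈ 6.75869
Perimeter = 3s ≈ 3·6.75869 ≈ 20.2761

Perimeter = 20.28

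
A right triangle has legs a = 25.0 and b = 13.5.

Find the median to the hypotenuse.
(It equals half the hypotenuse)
Hypotenuse c = √(a² + b²) = √(625 + 182.25) = √807.25 ≈ 28.4121
Median to hypotenuse = c/2 ≈ 28.4121/2 ≈ 14.2061

Median = 14.21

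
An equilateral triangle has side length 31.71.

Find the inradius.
r = Area/s with s the semi-perimeter.
Area = (√3/4)·31.71² = (√3/4)·1005.5241 ≈ 0.433013·1005.5241 ≈ 435.405
s = 3·31.71/2 = 47.565
r ≈ 435.405/47.565 ≈ 9.15389
(Equivalently r = side/(2√3) = 31.71/3.4641 ≈ 9.15389.)

r = 9.154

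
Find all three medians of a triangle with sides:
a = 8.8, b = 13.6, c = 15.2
Median formula: m_a = ½√(2b² + 2c² − a²) (and cyclically). a² = 77.44, b² = 184.96, c² = 231.04.
m_a = ½√(2·184.96 + 2·231.04 − 77.44) = ½√754.56 ≈ ½·27.4693 ≈ 13.7346
m_b = ½√(2·77.44 + 2·231.04 − 184.96) = ½√432 ≈ ½·20.7846 ≈ 10.3923
m_c = ½√(2·77.44 + 2·184.96 − 231.04) = ½√293.76 ≈ ½·17.1394 ≈ 8.56971

m_a = 13.73, m_b = 10.39, m_c = 8.57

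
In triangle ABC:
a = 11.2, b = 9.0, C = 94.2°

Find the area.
Two sides and the included angle (SAS): A = ½·a·b·sin(C) = ½·11.2·9.0·sin(94.2°)
sin(94.2°) ≈ 0.997314
A ≈ ½·100.8·0.997314 = 50.4·0.997314 ≈ 50.2646

Area = 50.26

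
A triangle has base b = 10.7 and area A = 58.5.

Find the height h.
A = ½·b·h  ⇒  h = 2A/b = 2·58.5/10.7 = 117/10.7 ≈ 10.9346

h = 10.93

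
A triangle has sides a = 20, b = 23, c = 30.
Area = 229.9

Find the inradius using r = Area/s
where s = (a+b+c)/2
s = (20 + 23 + 30)/2 = 73/2 = 36.5
r = Area/s = 229.9/36.5 ≈ 6.29863

r = 6.299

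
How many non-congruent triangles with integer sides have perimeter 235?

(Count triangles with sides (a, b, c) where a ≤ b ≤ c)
Let a ≤ b ≤ c with a + b + c = 235. The only binding inequality is a + b > c, i.e. 235 − c > c, so c < 235/2; and c ≥ 235/3 since c is the largest side.
So 79 ≤ c ≤ 117. For each c, b runs from ⌈(235 − c)/2⌉ up to c (then a = 235 − b − c satisfies 1 ≤ a ≤ b automatically), giving c − ⌈(235 − c)/2⌉ + 1 choices.
Summing over c: 2 + 3 + 5 + 6 + … + 57 + 59  (39 terms, c = 79, …, 117) = 1180
Check (closed form: nearest integer to p²/48 for even p, (p+3)²/48 for odd p): (235+3)²/48 = 238²/48 = 56644/48 ≈ 1180.08 → 1180

1180 triangles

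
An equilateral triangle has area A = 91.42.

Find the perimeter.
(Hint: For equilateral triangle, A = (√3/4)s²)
A = (√3/4)s²  ⇒  s² = 4A/√3 = 4·91.42/√3 = 365.68/1.73205 ≈ 211.125
s ≈ √211.125 ≈ 14.5302
Perimeter = 3s ≈ 3·14.5302 ≈ 43.5905

Perimeter = 43.59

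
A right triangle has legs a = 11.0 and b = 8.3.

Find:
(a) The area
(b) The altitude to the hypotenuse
(a) The legs are perpendicular, so Area = ½·a·b = ½·11.0·8.3 = ½·91.3 = 45.65
(b) Hypotenuse c = √(a² + b²) = √(121 + 68.89) = √189.89 ≈ 13.7801
    Area = ½·c·h_c  ⇒  h_c = 2·Area/c = 91.3/13.7801 ≈ 6.62552

Area = 45.65, h_c = 6.626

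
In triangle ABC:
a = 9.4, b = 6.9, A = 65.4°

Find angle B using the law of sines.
a/sin(A) = b/sin(B)  ⇒  sin(B) = b·sin(A)/a = 6.9·sin(65.4°)/9.4
sin(65.4°) ≈ 0.909236
sin(B) ≈ 6.9·0.909236/9.4 ≈ 6.27373/9.4 ≈ 0.667418
B = arcsin(0.667418) ≈ 41.8681°
(Since b ≤ a we need B ≤ A, so the obtuse alternative 180° − 41.8681° ≈ 138.132° is rejected.)

B = 41.87°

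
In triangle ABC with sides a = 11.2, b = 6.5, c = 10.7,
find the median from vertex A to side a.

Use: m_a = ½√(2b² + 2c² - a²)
m_a = ½√(2·6.5² + 2·10.7² − 11.2²) = ½√(2·42.25 + 2·114.49 − 125.44) = ½√(84.5 + 228.98 − 125.44) = ½√188.04
√188.04 ≈ 13.7128, so m_a ≈ 6.85638

m_a = 6.856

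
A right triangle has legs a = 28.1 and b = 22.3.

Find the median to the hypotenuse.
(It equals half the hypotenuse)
Hypotenuse c = √(a² + b²) = √(789.61 + 497.29) = √1286.9 ≈ 35.8734
Median to hypotenuse = c/2 ≈ 35.8734/2 ≈ 17.9367

Median = 17.94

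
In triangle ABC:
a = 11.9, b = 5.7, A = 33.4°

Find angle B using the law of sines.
a/sin(A) = b/sin(B)  ⇒  sin(B) = b·sin(A)/a = 5.7·sin(33.4°)/11.9
sin(33.4°) ≈ 0.550481
sin(B) ≈ 5.7·0.550481/11.9 ≈ 3.13774/11.9 ≈ 0.263676
B = arcsin(0.263676) ≈ 15.2883°
(Since b ≤ a we need B ≤ A, so the obtuse alternative 180° − 15.2883° ≈ 164.712° is rejected.)

B = 15.29°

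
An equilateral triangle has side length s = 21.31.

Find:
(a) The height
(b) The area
(a) The height splits the triangle into two 30-60-90 halves: h = s·√3/2 = 21.31·1.73205/2 ≈ 36.91/2 ≈ 18.455
(b) Area = (√3/4)·s² = (√3/4)·21.31² = (√3/4)·454.1161 ≈ 0.433013·454.1161 ≈ 196.638

Height = 18.46, Area = 196.6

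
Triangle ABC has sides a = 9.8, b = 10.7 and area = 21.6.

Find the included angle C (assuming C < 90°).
Area = ½·a·b·sin(C)  ⇒  sin(C) = 2·Area/(a·b) = 2·21.6/(9.8·10.7) = 43.2/104.86 ≈ 0.411978
C = arcsin(0.411978) ≈ 24.3291° (taking the acute solution since C < 90°)

C = 24.33°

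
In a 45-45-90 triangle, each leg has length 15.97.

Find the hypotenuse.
In a 45-45-90 triangle the sides are in ratio 1 : 1 : √2, so hypotenuse = leg·√2.
Hypotenuse = 15.97·√2 ≈ 15.97·1.41421 ≈ 22.585

Hypotenuse = 15.97√2 = 22.58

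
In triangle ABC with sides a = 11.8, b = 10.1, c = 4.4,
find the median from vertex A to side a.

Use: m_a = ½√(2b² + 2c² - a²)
m_a = ½√(2·10.1² + 2·4.4² − 11.8²) = ½√(2·102.01 + 2·19.36 − 139.24) = ½√(204.02 + 38.72 − 139.24) = ½√103.5
√103.5 ≈ 10.1735, so m_a ≈ 5.08675

m_a = 5.087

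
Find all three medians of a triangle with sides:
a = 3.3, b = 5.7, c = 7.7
Median formula: m_a = ½√(2b² + 2c² − a²) (and cyclically). a² = 10.89, b² = 32.49, c² = 59.29.
m_a = ½√(2·32.49 + 2·59.29 − 10.89) = ½√172.67 ≈ ½·13.1404 ≈ 6.5702
m_b = ½√(2·10.89 + 2·59.29 − 32.49) = ½√107.87 ≈ ½·10.386 ≈ 5.19302
m_c = ½√(2·10.89 + 2·32.49 − 59.29) = ½√27.47 ≈ ½·5.24118 ≈ 2.62059

m_a = 6.57, m_b = 5.193, m_c = 2.621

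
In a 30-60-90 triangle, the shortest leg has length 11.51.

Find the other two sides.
In a 30-60-90 triangle the sides are in ratio 1 : √3 : 2 (short leg : long leg : hypotenuse).
Long leg = 11.51·√3 ≈ 11.51·1.73205 ≈ 19.9359
Hypotenuse = 2·11.51 = 23.02

Long leg = 11.51√3 = 19.94, Hypotenuse = 23.02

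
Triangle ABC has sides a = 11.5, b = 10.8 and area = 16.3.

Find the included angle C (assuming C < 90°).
Area = ½·a·b·sin(C)  ⇒  sin(C) = 2·Area/(a·b) = 2·16.3/(11.5·10.8) = 32.6/124.2 ≈ 0.26248
C = arcsin(0.26248) ≈ 15.2173° (taking the acute solution since C < 90°)

C = 15.22°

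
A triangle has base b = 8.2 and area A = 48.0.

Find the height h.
A = ½·b·h  ⇒  h = 2A/b = 2·48.0/8.2 = 96/8.2 ≈ 11.7073

h = 11.71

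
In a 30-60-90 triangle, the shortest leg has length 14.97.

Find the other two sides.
In a 30-60-90 triangle the sides are in ratio 1 : √3 : 2 (short leg : long leg : hypotenuse).
Long leg = 14.97·√3 ≈ 14.97·1.73205 ≈ 25.9288
Hypotenuse = 2·14.97 = 29.94

Long leg = 14.97√3 = 25.93, Hypotenuse = 29.94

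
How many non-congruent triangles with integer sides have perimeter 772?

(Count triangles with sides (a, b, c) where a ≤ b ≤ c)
Let a ≤ b ≤ c with a + b + c = 772. The only binding inequality is a + b > c, i.e. 772 − c > c, so c < 772/2; and c ≥ 772/3 since c is the largest side.
So 258 ≤ c ≤ 385. For each c, b runs from ⌈(772 − c)/2⌉ up to c (then a = 772 − b − c satisfies 1 ≤ a ≤ b automatically), giving c − ⌈(772 − c)/2⌉ + 1 choices.
Summing over c: 2 + 3 + 5 + 6 + … + 191 + 192  (128 terms, c = 258, …, 385) = 12416
Check (closed form: nearest integer to p²/48 for even p, (p+3)²/48 for odd p): 772²/48 = 595984/48 ≈ 12416.33 → 12416

12416 triangles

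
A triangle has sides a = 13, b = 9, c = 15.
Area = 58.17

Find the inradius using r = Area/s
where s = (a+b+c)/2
s = (13 + 9 + 15)/2 = 37/2 = 18.5
r = Area/s = 58.17/18.5 ≈ 3.14432

r = 3.144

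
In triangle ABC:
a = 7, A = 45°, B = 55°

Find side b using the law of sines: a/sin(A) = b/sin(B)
a/sin(A) = b/sin(B)  ⇒  b = a·sin(B)/sin(A) = 7·sin(55°)/sin(45°)
sin(55°) ≈ 0.819152, sin(45°) ≈ 0.707107
b ≈ 7·0.819152/0.707107 ≈ 5.73406/0.707107 ≈ 8.10919

b = 8.109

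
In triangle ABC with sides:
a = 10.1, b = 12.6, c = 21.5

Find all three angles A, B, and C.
Law of cosines for each angle (a² = 102.01, b² = 158.76, c² = 462.25):
cos(A) = (b² + c² − a²)/(2bc) = (158.76 + 462.25 − 102.01)/(2·12.6·21.5) = 519/541.8 ≈ 0.957918  ⇒  A ≈ 16.6809°
cos(B) = (a² + c² − b²)/(2ac) = (102.01 + 462.25 − 158.76)/(2·10.1·21.5) = 405.5/434.3 ≈ 0.933686  ⇒  B ≈ 20.9831°
cos(C) = (a² + b² − c²)/(2ab) = (102.01 + 158.76 − 462.25)/(2·10.1·12.6) = -201.48/254.52 ≈ -0.791608  ⇒  C ≈ 142.336°
Check: A + B + C ≈ 180°

A = 16.68°, B = 20.98°, C = 142.3°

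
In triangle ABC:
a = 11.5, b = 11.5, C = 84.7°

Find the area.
Two sides and the included angle (SAS): A = ½·a·b·sin(C) = ½·11.5·11.5·sin(84.7°)
sin(84.7°) ≈ 0.995725
A ≈ ½·132.25·0.995725 = 66.125·0.995725 ≈ 65.8423

Area = 65.84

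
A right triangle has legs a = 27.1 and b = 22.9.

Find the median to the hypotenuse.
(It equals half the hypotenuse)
Hypotenuse c = √(a² + b²) = √(734.41 + 524.41) = √1258.82 ≈ 35.4799
Median to hypotenuse = c/2 ≈ 35.4799/2 ≈ 17.7399

Median = 17.74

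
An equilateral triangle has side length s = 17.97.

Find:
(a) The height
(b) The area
(a) The height splits the triangle into two 30-60-90 halves: h = s·√3/2 = 17.97·1.73205/2 ≈ 31.125/2 ≈ 15.5625
(b) Area = (√3/4)·s² = (√3/4)·17.97² = (√3/4)·322.9209 ≈ 0.433013·322.9209 ≈ 139.829

Height = 15.56, Area = 139.8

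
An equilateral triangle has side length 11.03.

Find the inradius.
r = Area/s with s the semi-perimeter.
Area = (√3/4)·11.03² = (√3/4)·121.6609 ≈ 0.433013·121.6609 ≈ 52.6807
s = 3·11.03/2 = 16.545
r ≈ 52.6807/16.545 ≈ 3.18409
(Equivalently r = side/(2√3) = 11.03/3.4641 ≈ 3.18409.)

r = 3.184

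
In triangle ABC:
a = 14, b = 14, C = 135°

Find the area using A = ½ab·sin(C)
A = ½·a·b·sin(C) = ½·14·14·sin(135°)
sin(135°) ≈ 0.707107
A ≈ ½·196·0.707107 = 98·0.707107 ≈ 69.2965

Area = 69.3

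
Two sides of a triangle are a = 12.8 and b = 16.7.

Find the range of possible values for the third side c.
Triangle inequality: |a − b| < c < a + b
|a − b| = |12.8 − 16.7| = 3.9
a + b = 12.8 + 16.7 = 29.5

3.9 < c < 29.5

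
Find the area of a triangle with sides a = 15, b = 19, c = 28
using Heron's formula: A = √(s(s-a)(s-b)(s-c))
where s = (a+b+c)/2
s = (15 + 19 + 28)/2 = 62/2 = 31
s − a = 16, s − b = 12, s − c = 3
s(s−a)(s−b)(s−c) = 31·16·12·3 = 17856
Area = √17856 ≈ 133.626

s = 31.0, Area = 133.6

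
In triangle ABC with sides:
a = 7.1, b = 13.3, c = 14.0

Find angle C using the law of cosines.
c² = a² + b² − 2ab·cos(C)  ⇒  cos(C) = (a² + b² − c²)/(2ab)
cos(C) = (7.1² + 13.3² − 14.0²)/(2·7.1·13.3) = (50.41 + 176.89 − 196)/188.86 = 31.3/188.86 ≈ 0.165731
C = arccos(0.165731) ≈ 80.4603°

C = 80.46°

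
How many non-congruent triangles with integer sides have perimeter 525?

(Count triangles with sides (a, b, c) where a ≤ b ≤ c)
Let a ≤ b ≤ c with a + b + c = 525. The only binding inequality is a + b > c, i.e. 525 − c > c, so c < 525/2; and c ≥ 525/3 since c is the largest side.
So 175 ≤ c ≤ 262. For each c, b runs from ⌈(525 − c)/2⌉ up to c (then a = 525 − b − c satisfies 1 ≤ a ≤ b automatically), giving c − ⌈(525 − c)/2⌉ + 1 choices.
Summing over c: 1 + 2 + 4 + 5 + … + 130 + 131  (88 terms, c = 175, …, 262) = 5808
Check (closed form: nearest integer to p²/48 for even p, (p+3)²/48 for odd p): (525+3)²/48 = 528²/48 = 278784/48 ≈ 5808.00 → 5808

5808 triangles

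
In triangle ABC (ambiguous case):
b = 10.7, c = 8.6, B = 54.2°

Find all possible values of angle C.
b/sin(B) = c/sin(C)  ⇒  sin(C) = c·sin(B)/b = 8.6·sin(54.2°)/10.7
sin(54.2°) ≈ 0.811064
sin(C) ≈ 8.6·0.811064/10.7 ≈ 6.97515/10.7 ≈ 0.651883
Candidate 1: C₁ = arcsin(0.651883) ≈ 40.6837°  →  A = 180° − 54.2° − 40.6837° ≈ 85.1163° > 0, valid
Candidate 2: C₂ = 180° − C₁ ≈ 139.316°  →  A = 180° − 54.2° − 139.316° ≈ -13.5163° ≤ 0, not a valid triangle

C = 40.68° (one solution)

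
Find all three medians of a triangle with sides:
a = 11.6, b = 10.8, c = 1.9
Median formula: m_a = ½√(2b² + 2c² − a²) (and cyclically). a² = 134.56, b² = 116.64, c² = 3.61.
m_a = ½√(2·116.64 + 2·3.61 − 134.56) = ½√105.94 ≈ ½·10.2927 ≈ 5.14636
m_b = ½√(2·134.56 + 2·3.61 − 116.64) = ½√159.7 ≈ ½·12.6372 ≈ 6.31862
m_c = ½√(2·134.56 + 2·116.64 − 3.61) = ½√498.79 ≈ ½·22.3336 ≈ 11.1668

m_a = 5.146, m_b = 6.319, m_c = 11.17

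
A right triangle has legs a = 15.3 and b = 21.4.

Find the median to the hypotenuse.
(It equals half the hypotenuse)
Hypotenuse c = √(a² + b²) = √(234.09 + 457.96) = √692.05 ≈ 26.3068
Median to hypotenuse = c/2 ≈ 26.3068/2 ≈ 13.1534

Median = 13.15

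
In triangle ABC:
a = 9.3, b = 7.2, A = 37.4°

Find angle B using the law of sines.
a/sin(A) = b/sin(B)  ⇒  sin(B) = b·sin(A)/a = 7.2·sin(37.4°)/9.3
sin(37.4°) ≈ 0.607376
sin(B) ≈ 7.2·0.607376/9.3 ≈ 4.37311/9.3 ≈ 0.470226
B = arcsin(0.470226) ≈ 28.049°
(Since b ≤ a we need B ≤ A, so the obtuse alternative 180° − 28.049° ≈ 151.951° is rejected.)

B = 28.05°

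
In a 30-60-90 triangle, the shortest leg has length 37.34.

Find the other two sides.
In a 30-60-90 triangle the sides are in ratio 1 : √3 : 2 (short leg : long leg : hypotenuse).
Long leg = 37.34·√3 ≈ 37.34·1.73205 ≈ 64.6748
Hypotenuse = 2·37.34 = 74.68

Long leg = 37.34√3 = 64.67, Hypotenuse = 74.68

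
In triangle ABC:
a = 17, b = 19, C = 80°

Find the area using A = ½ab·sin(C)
A = ½·a·b·sin(C) = ½·17·19·sin(80°)
sin(80°) ≈ 0.984808
A ≈ ½·323·0.984808 = 161.5·0.984808 ≈ 159.046

Area = 159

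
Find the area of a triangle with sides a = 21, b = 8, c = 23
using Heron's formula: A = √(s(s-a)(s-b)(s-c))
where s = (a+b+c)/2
s = (21 + 8 + 23)/2 = 52/2 = 26
s − a = 5, s − b = 18, s − c = 3
s(s−a)(s−b)(s−c) = 26·5·18·3 = 7020
Area = √7020 ≈ 83.7854

s = 26.0, Area = 83.79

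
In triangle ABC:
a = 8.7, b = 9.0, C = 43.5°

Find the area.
Two sides and the included angle (SAS): A = ½·a·b·sin(C) = ½·8.7·9.0·sin(43.5°)
sin(43.5°) ≈ 0.688355
A ≈ ½·78.3·0.688355 = 39.15·0.688355 ≈ 26.9491

Area = 26.95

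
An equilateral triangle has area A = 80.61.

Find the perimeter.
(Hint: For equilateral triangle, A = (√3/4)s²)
A = (√3/4)s²  ⇒  s² = 4A/√3 = 4·80.61/√3 = 322.44/1.73205 ≈ 186.161
s ≈ √186.161 ≈ 13.6441
Perimeter = 3s ≈ 3·13.6441 ≈ 40.9322

Perimeter = 40.93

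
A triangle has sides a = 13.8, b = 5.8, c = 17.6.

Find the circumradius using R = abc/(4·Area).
First find the area with Heron's formula.
s = (13.8 + 5.8 + 17.6)/2 = 18.6
Area = √(s(s−a)(s−b)(s−c)) = √(18.6·4.8·12.8·1) ≈ √1142.78 ≈ 33.8051
abc = 13.8·5.8·17.6 = 1408.704
R = abc/(4·Area) ≈ 1408.704/(4·33.8051) = 1408.704/135.22 ≈ 10.4178

R = 10.42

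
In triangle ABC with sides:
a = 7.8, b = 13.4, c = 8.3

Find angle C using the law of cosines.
c² = a² + b² − 2ab·cos(C)  ⇒  cos(C) = (a² + b² − c²)/(2ab)
cos(C) = (7.8² + 13.4² − 8.3²)/(2·7.8·13.4) = (60.84 + 179.56 − 68.89)/209.04 = 171.51/209.04 ≈ 0.820465
C = arccos(0.820465) ≈ 34.8686°

C = 34.87°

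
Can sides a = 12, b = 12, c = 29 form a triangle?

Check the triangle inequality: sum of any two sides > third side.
a + b vs c: 12 + 12 = 24 ≤ 29  ✗
a + c vs b: 12 + 29 = 41 > 12  ✓
b + c vs a: 12 + 29 = 41 > 12  ✓

No: 12 + 12 = 24 is not > 29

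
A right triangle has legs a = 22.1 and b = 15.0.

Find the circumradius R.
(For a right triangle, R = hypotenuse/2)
Hypotenuse c = √(a² + b²) = √(488.41 + 225) = √713.41 ≈ 26.7097
R = c/2 ≈ 26.7097/2 ≈ 13.3549

R = 13.35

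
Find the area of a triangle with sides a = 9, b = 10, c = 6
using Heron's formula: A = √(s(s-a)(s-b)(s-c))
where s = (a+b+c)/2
s = (9 + 10 + 6)/2 = 25/2 = 12.5
s − a = 3.5, s − b = 2.5, s − c = 6.5
s(s−a)(s−b)(s−c) = 12.5·3.5·2.5·6.5 = 710.9375
Area = √710.9375 ≈ 26.6634

s = 12.5, Area = 26.66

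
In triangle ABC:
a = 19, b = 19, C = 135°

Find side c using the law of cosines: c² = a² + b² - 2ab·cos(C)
c² = 19² + 19² − 2·19·19·cos(135°)
cos(135°) ≈ -0.707107
c² ≈ 361 + 361 − 722·(-0.707107) ≈ 722 + 510.531 ≈ 1232.53
c ≈ √1232.53 ≈ 35.1074

c = 35.11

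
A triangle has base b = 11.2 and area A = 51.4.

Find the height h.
A = ½·b·h  ⇒  h = 2A/b = 2·51.4/11.2 = 102.8/11.2 ≈ 9.17857

h = 9.179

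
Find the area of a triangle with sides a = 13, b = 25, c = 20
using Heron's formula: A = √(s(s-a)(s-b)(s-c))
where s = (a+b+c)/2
s = (13 + 25 + 20)/2 = 58/2 = 29
s − a = 16, s − b = 4, s − c = 9
s(s−a)(s−b)(s−c) = 29·16·4·9 = 16704
Area = √16704 ≈ 129.244

s = 29.0, Area = 129.2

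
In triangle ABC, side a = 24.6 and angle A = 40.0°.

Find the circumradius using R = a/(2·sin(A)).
R = a/(2·sin(A)) = 24.6/(2·sin(40.0°))
sin(40.0°) ≈ 0.642788
R ≈ 24.6/(2·0.642788) = 24.6/1.28558 ≈ 19.1354

R = 19.14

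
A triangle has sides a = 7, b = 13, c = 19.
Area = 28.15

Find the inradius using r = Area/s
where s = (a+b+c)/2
s = (7 + 13 + 19)/2 = 39/2 = 19.5
r = Area/s = 28.15/19.5 ≈ 1.44359

r = 1.444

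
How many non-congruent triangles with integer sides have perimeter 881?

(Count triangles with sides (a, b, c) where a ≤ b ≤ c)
Let a ≤ b ≤ c with a + b + c = 881. The only binding inequality is a + b > c, i.e. 881 − c > c, so c < 881/2; and c ≥ 881/3 since c is the largest side.
So 294 ≤ c ≤ 440. For each c, b runs from ⌈(881 − c)/2⌉ up to c (then a = 881 − b − c satisfies 1 ≤ a ≤ b automatically), giving c − ⌈(881 − c)/2⌉ + 1 choices.
Summing over c: 1 + 3 + 4 + 6 + … + 219 + 220  (147 terms, c = 294, …, 440) = 16280
Check (closed form: nearest integer to p²/48 for even p, (p+3)²/48 for odd p): (881+3)²/48 = 884²/48 = 781456/48 ≈ 16280.33 → 16280

16280 triangles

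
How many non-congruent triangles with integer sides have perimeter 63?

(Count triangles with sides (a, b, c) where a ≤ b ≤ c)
Let a ≤ b ≤ c with a + b + c = 63. The only binding inequality is a + b > c, i.e. 63 − c > c, so c < 63/2; and c ≥ 63/3 since c is the largest side.
So 21 ≤ c ≤ 31. For each c, b runs from ⌈(63 − c)/2⌉ up to c (then a = 63 − b − c satisfies 1 ≤ a ≤ b automatically), giving c − ⌈(63 − c)/2⌉ + 1 choices.
Summing over c: 1 + 2 + 4 + 5 + 7 + 8 + 10 + 11 + 13 + 14 + 16 = 91
Check (closed form: nearest integer to p²/48 for even p, (p+3)²/48 for odd p): (63+3)²/48 = 66²/48 = 4356/48 ≈ 90.75 → 91

91 triangles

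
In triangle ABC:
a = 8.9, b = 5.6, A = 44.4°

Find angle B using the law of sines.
a/sin(A) = b/sin(B)  ⇒  sin(B) = b·sin(A)/a = 5.6·sin(44.4°)/8.9
sin(44.4°) ≈ 0.699663
sin(B) ≈ 5.6·0.699663/8.9 ≈ 3.91811/8.9 ≈ 0.440238
B = arcsin(0.440238) ≈ 26.119°
(Since b ≤ a we need B ≤ A, so the obtuse alternative 180° − 26.119° ≈ 153.881° is rejected.)

B = 26.12°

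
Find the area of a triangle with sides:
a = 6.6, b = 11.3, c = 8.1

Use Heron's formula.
s = (6.6 + 11.3 + 8.1)/2 = 26/2 = 13
s − a = 6.4, s − b = 1.7, s − c = 4.9
s(s−a)(s−b)(s−c) = 13·6.4·1.7·4.9 ≈ 693.056
Area = √693.056 ≈ 26.326

Area = 26.33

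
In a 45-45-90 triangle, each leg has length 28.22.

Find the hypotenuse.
In a 45-45-90 triangle the sides are in ratio 1 : 1 : √2, so hypotenuse = leg·√2.
Hypotenuse = 28.22·√2 ≈ 28.22·1.41421 ≈ 39.9091

Hypotenuse = 28.22√2 = 39.91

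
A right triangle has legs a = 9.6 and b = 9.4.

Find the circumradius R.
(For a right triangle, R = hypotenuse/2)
Hypotenuse c = √(a² + b²) = √(92.16 + 88.36) = √180.52 ≈ 13.4358
R = c/2 ≈ 13.4358/2 ≈ 6.71789

R = 6.718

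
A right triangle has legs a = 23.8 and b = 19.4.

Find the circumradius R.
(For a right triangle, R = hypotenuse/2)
Hypotenuse c = √(a² + b²) = √(566.44 + 376.36) = √942.8 ≈ 30.705
R = c/2 ≈ 30.705/2 ≈ 15.3525

R = 15.35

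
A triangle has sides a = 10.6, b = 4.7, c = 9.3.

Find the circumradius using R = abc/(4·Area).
First find the area with Heron's formula.
s = (10.6 + 4.7 + 9.3)/2 = 12.3
Area = √(s(s−a)(s−b)(s−c)) = √(12.3·1.7·7.6·3) ≈ √476.748 ≈ 21.8346
abc = 10.6·4.7·9.3 = 463.326
R = abc/(4·Area) ≈ 463.326/(4·21.8346) = 463.326/87.3382 ≈ 5.30496

R = 5.305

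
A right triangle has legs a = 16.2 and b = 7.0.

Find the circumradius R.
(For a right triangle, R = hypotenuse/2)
Hypotenuse c = √(a² + b²) = √(262.44 + 49) = √311.44 ≈ 17.6477
R = c/2 ≈ 17.6477/2 ≈ 8.82383

R = 8.824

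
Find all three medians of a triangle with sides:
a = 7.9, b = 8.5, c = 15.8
Median formula: m_a = ½√(2b² + 2c² − a²) (and cyclically). a² = 62.41, b² = 72.25, c² = 249.64.
m_a = ½√(2·72.25 + 2·249.64 − 62.41) = ½√581.37 ≈ ½·24.1116 ≈ 12.0558
m_b = ½√(2·62.41 + 2·249.64 − 72.25) = ½√551.85 ≈ ½·23.4915 ≈ 11.7457
m_c = ½√(2·62.41 + 2·72.25 − 249.64) = ½√19.68 ≈ ½·4.43621 ≈ 2.21811

m_a = 12.06, m_b = 11.75, m_c = 2.218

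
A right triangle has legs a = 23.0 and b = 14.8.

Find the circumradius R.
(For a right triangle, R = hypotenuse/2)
Hypotenuse c = √(a² + b²) = √(529 + 219.04) = √748.04 ≈ 27.3503
R = c/2 ≈ 27.3503/2 ≈ 13.6752

R = 13.68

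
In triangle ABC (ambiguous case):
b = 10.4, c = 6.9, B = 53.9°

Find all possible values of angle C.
b/sin(B) = c/sin(C)  ⇒  sin(C) = c·sin(B)/b = 6.9·sin(53.9°)/10.4
sin(53.9°) ≈ 0.80799
sin(C) ≈ 6.9·0.80799/10.4 ≈ 5.57513/10.4 ≈ 0.53607
Candidate 1: C₁ = arcsin(0.53607) ≈ 32.4165°  →  A = 180° − 53.9° − 32.4165° ≈ 93.6835° > 0, valid
Candidate 2: C₂ = 180° − C₁ ≈ 147.583°  →  A = 180° − 53.9° − 147.583° ≈ -21.4835° ≤ 0, not a valid triangle

C = 32.42° (one solution)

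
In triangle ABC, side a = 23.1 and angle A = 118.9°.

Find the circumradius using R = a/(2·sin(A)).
R = a/(2·sin(A)) = 23.1/(2·sin(118.9°))
sin(118.9°) ≈ 0.875465
R ≈ 23.1/(2·0.875465) = 23.1/1.75093 ≈ 13.193

R = 13.19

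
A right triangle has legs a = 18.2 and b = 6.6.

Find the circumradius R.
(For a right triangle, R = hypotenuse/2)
Hypotenuse c = √(a² + b²) = √(331.24 + 43.56) = √374.8 ≈ 19.3598
R = c/2 ≈ 19.3598/2 ≈ 9.67988

R = 9.68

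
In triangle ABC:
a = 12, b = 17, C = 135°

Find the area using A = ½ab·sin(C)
A = ½·a·b·sin(C) = ½·12·17·sin(135°)
sin(135°) ≈ 0.707107
A ≈ ½·204·0.707107 = 102·0.707107 ≈ 72.1249

Area = 72.12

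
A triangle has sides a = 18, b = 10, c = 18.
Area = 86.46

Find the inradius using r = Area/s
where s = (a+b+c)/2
s = (18 + 10 + 18)/2 = 46/2 = 23
r = Area/s = 86.46/23 ≈ 3.75913

r = 3.759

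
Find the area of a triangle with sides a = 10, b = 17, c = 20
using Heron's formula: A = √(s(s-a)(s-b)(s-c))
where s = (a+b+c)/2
s = (10 + 17 + 20)/2 = 47/2 = 23.5
s − a = 13.5, s − b = 6.5, s − c = 3.5
s(s−a)(s−b)(s−c) = 23.5·13.5·6.5·3.5 = 7217.4375
Area = √7217.4375 ≈ 84.9555

s = 23.5, Area = 84.96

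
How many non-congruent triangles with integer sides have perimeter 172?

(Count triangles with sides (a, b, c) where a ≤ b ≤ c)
Let a ≤ b ≤ c with a + b + c = 172. The only binding inequality is a + b > c, i.e. 172 − c > c, so c < 172/2; and c ≥ 172/3 since c is the largest side.
So 58 ≤ c ≤ 85. For each c, b runs from ⌈(172 − c)/2⌉ up to c (then a = 172 − b − c satisfies 1 ≤ a ≤ b automatically), giving c − ⌈(172 − c)/2⌉ + 1 choices.
Summing over c: 2 + 3 + 5 + 6 + … + 41 + 42  (28 terms, c = 58, …, 85) = 616
Check (closed form: nearest integer to p²/48 for even p, (p+3)²/48 for odd p): 172²/48 = 29584/48 ≈ 616.33 → 616

616 triangles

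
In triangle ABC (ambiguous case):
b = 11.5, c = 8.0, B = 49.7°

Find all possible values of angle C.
b/sin(B) = c/sin(C)  ⇒  sin(C) = c·sin(B)/b = 8.0·sin(49.7°)/11.5
sin(49.7°) ≈ 0.762668
sin(C) ≈ 8.0·0.762668/11.5 ≈ 6.10135/11.5 ≈ 0.530552
Candidate 1: C₁ = arcsin(0.530552) ≈ 32.0428°  →  A = 180° − 49.7° − 32.0428° ≈ 98.2572° > 0, valid
Candidate 2: C₂ = 180° − C₁ ≈ 147.957°  →  A = 180° − 49.7° − 147.957° ≈ -17.6572° ≤ 0, not a valid triangle

C = 32.04° (one solution)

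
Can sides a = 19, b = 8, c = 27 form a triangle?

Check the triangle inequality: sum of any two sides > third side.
a + b vs c: 19 + 8 = 27 ≤ 27  ✗
a + c vs b: 19 + 27 = 46 > 8  ✓
b + c vs a: 8 + 27 = 35 > 19  ✓

No: 19 + 8 = 27 is not > 27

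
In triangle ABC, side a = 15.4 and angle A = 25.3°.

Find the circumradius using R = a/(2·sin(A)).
R = a/(2·sin(A)) = 15.4/(2·sin(25.3°))
sin(25.3°) ≈ 0.427358
R ≈ 15.4/(2·0.427358) = 15.4/0.854716 ≈ 18.0177

R = 18.02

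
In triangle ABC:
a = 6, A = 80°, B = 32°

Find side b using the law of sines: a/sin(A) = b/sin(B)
a/sin(A) = b/sin(B)  ⇒  b = a·sin(B)/sin(A) = 6·sin(32°)/sin(80°)
sin(32°) ≈ 0.529919, sin(80°) ≈ 0.984808
b ≈ 6·0.529919/0.984808 ≈ 3.17952/0.984808 ≈ 3.22856

b = 3.229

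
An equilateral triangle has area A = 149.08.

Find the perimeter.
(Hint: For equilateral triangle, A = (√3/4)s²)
A = (√3/4)s²  ⇒  s² = 4A/√3 = 4·149.08/√3 = 596.32/1.73205 ≈ 344.286
s ≈ √344.286 ≈ 18.5549
Perimeter = 3s ≈ 3·18.5549 ≈ 55.6648

Perimeter = 55.66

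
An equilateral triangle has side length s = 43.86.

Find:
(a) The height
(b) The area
(a) The height splits the triangle into two 30-60-90 halves: h = s·√3/2 = 43.86·1.73205/2 ≈ 75.9677/2 ≈ 37.9839
(b) Area = (√3/4)·s² = (√3/4)·43.86² = (√3/4)·1923.6996 ≈ 0.433013·1923.6996 ≈ 832.986

Height = 37.98, Area = 833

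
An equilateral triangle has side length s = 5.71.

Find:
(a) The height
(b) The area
(a) The height splits the triangle into two 30-60-90 halves: h = s·√3/2 = 5.71·1.73205/2 ≈ 9.89001/2 ≈ 4.94501
(b) Area = (√3/4)·s² = (√3/4)·5.71² = (√3/4)·32.6041 ≈ 0.433013·32.6041 ≈ 14.118

Height = 4.945, Area = 14.12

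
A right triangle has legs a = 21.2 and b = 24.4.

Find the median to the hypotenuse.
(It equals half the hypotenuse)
Hypotenuse c = √(a² + b²) = √(449.44 + 595.36) = √1044.8 ≈ 32.3234
Median to hypotenuse = c/2 ≈ 32.3234/2 ≈ 16.1617

Median = 16.16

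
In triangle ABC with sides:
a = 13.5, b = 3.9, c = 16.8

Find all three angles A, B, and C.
Law of cosines for each angle (a² = 182.25, b² = 15.21, c² = 282.24):
cos(A) = (b² + c² − a²)/(2bc) = (15.21 + 282.24 − 182.25)/(2·3.9·16.8) = 115.2/131.04 ≈ 0.879121  ⇒  A ≈ 28.4635°
cos(B) = (a² + c² − b²)/(2ac) = (182.25 + 282.24 − 15.21)/(2·13.5·16.8) = 449.28/453.6 ≈ 0.990476  ⇒  B ≈ 7.91386°
cos(C) = (a² + b² − c²)/(2ab) = (182.25 + 15.21 − 282.24)/(2·13.5·3.9) = -84.78/105.3 ≈ -0.805128  ⇒  C ≈ 143.623°
Check: A + B + C ≈ 180°

A = 28.46°, B = 7.914°, C = 143.6°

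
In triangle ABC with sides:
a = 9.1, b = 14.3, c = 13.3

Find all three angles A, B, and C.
Law of cosines for each angle (a² = 82.81, b² = 204.49, c² = 176.89):
cos(A) = (b² + c² − a²)/(2bc) = (204.49 + 176.89 − 82.81)/(2·14.3·13.3) = 298.57/380.38 ≈ 0.784926  ⇒  A ≈ 38.2862°
cos(B) = (a² + c² − b²)/(2ac) = (82.81 + 176.89 − 204.49)/(2·9.1·13.3) = 55.21/242.06 ≈ 0.228084  ⇒  B ≈ 76.8157°
cos(C) = (a² + b² − c²)/(2ab) = (82.81 + 204.49 − 176.89)/(2·9.1·14.3) = 110.41/260.26 ≈ 0.42423  ⇒  C ≈ 64.8981°
Check: A + B + C ≈ 180°

A = 38.29°, B = 76.82°, C = 64.9°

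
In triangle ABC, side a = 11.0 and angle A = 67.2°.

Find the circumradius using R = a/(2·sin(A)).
R = a/(2·sin(A)) = 11.0/(2·sin(67.2°))
sin(67.2°) ≈ 0.921863
R ≈ 11.0/(2·0.921863) = 11.0/1.84373 ≈ 5.96618

R = 5.966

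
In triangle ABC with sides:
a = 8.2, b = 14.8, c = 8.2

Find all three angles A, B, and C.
Law of cosines for each angle (a² = 67.24, b² = 219.04, c² = 67.24):
cos(A) = (b² + c² − a²)/(2bc) = (219.04 + 67.24 − 67.24)/(2·14.8·8.2) = 219.04/242.72 ≈ 0.902439  ⇒  A ≈ 25.5195°
cos(B) = (a² + c² − b²)/(2ac) = (67.24 + 67.24 − 219.04)/(2·8.2·8.2) = -84.56/134.48 ≈ -0.628792  ⇒  B ≈ 128.961°
cos(C) = (a² + b² − c²)/(2ab) = (67.24 + 219.04 − 67.24)/(2·8.2·14.8) = 219.04/242.72 ≈ 0.902439  ⇒  C ≈ 25.5195°
Check: A + B + C ≈ 180°

A = 25.52°, B = 129°, C = 25.52°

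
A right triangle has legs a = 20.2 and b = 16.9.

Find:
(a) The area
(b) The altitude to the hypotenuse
(a) The legs are perpendicular, so Area = ½·a·b = ½·20.2·16.9 = ½·341.38 = 170.69
(b) Hypotenuse c = √(a² + b²) = √(408.04 + 285.61) = √693.65 ≈ 26.3372
    Area = ½·c·h_c  ⇒  h_c = 2·Area/c = 341.38/26.3372 ≈ 12.9619

Area = 170.69, h_c = 12.96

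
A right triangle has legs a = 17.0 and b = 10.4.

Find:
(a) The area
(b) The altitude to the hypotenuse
(a) The legs are perpendicular, so Area = ½·a·b = ½·17.0·10.4 = ½·176.8 = 88.4
(b) Hypotenuse c = √(a² + b²) = √(289 + 108.16) = √397.16 ≈ 19.9289
    Area = ½·c·h_c  ⇒  h_c = 2·Area/c = 176.8/19.9289 ≈ 8.87155

Area = 88.4, h_c = 8.872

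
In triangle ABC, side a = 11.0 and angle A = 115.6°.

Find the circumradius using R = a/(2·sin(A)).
R = a/(2·sin(A)) = 11.0/(2·sin(115.6°))
sin(115.6°) ≈ 0.901833
R ≈ 11.0/(2·0.901833) = 11.0/1.80367 ≈ 6.09869

R = 6.099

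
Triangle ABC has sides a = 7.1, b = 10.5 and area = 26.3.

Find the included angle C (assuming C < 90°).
Area = ½·a·b·sin(C)  ⇒  sin(C) = 2·Area/(a·b) = 2·26.3/(7.1·10.5) = 52.6/74.55 ≈ 0.705567
C = arcsin(0.705567) ≈ 44.8753° (taking the acute solution since C < 90°)

C = 44.88°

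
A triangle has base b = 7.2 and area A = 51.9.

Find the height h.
A = ½·b·h  ⇒  h = 2A/b = 2·51.9/7.2 = 103.8/7.2 ≈ 14.4167

h = 14.42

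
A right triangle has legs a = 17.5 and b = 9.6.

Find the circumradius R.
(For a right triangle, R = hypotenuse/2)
Hypotenuse c = √(a² + b²) = √(306.25 + 92.16) = √398.41 ≈ 19.9602
R = c/2 ≈ 19.9602/2 ≈ 9.98011

R = 9.98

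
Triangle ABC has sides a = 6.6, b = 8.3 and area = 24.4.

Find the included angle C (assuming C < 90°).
Area = ½·a·b·sin(C)  ⇒  sin(C) = 2·Area/(a·b) = 2·24.4/(6.6·8.3) = 48.8/54.78 ≈ 0.890836
C = arcsin(0.890836) ≈ 62.9785° (taking the acute solution since C < 90°)

C = 62.98°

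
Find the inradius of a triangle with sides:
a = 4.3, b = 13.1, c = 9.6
r = Area/s where s is the semi-perimeter.
s = (4.3 + 13.1 + 9.6)/2 = 27/2 = 13.5
Area = √(s(s−a)(s−b)(s−c)) = √(13.5·9.2·0.4·3.9) ≈ √193.752 ≈ 13.9195
r ≈ 13.9195/13.5 ≈ 1.03107

r = 1.031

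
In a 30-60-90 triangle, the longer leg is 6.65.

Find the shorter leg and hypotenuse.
In a 30-60-90 triangle the sides are in ratio 1 : √3 : 2, so short leg = long leg/√3 and hypotenuse = 2·(short leg).
Short leg = 6.65/√3 ≈ 6.65/1.73205 ≈ 3.83938
Hypotenuse = 2·3.83938 ≈ 7.67876

Short leg = 3.839, Hypotenuse = 7.679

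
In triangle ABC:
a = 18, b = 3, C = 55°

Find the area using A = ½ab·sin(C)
A = ½·a·b·sin(C) = ½·18·3·sin(55°)
sin(55°) ≈ 0.819152
A ≈ ½·54·0.819152 = 27·0.819152 ≈ 22.1171

Area = 22.12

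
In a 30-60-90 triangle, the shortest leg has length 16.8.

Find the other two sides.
In a 30-60-90 triangle the sides are in ratio 1 : √3 : 2 (short leg : long leg : hypotenuse).
Long leg = 16.8·√3 ≈ 16.8·1.73205 ≈ 29.0985
Hypotenuse = 2·16.8 = 33.6

Long leg = 16.8√3 = 29.1, Hypotenuse = 33.6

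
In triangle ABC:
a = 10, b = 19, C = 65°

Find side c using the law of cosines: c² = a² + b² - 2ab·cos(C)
c² = 10² + 19² − 2·10·19·cos(65°)
cos(65°) ≈ 0.422618
c² ≈ 100 + 361 − 380·(0.422618) ≈ 461 − 160.595 ≈ 300.405
c ≈ √300.405 ≈ 17.3322

c = 17.33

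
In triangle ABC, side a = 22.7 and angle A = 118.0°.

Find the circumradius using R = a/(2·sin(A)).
R = a/(2·sin(A)) = 22.7/(2·sin(118.0°))
sin(118.0°) ≈ 0.882948
R ≈ 22.7/(2·0.882948) = 22.7/1.7659 ≈ 12.8547

R = 12.85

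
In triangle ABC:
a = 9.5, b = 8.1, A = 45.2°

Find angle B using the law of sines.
a/sin(A) = b/sin(B)  ⇒  sin(B) = b·sin(A)/a = 8.1·sin(45.2°)/9.5
sin(45.2°) ≈ 0.709571
sin(B) ≈ 8.1·0.709571/9.5 ≈ 5.74752/9.5 ≈ 0.605002
B = arcsin(0.605002) ≈ 37.229°
(Since b ≤ a we need B ≤ A, so the obtuse alternative 180° − 37.229° ≈ 142.771° is rejected.)

B = 37.23°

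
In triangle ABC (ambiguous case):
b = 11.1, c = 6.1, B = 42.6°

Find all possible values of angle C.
b/sin(B) = c/sin(C)  ⇒  sin(C) = c·sin(B)/b = 6.1·sin(42.6°)/11.1
sin(42.6°) ≈ 0.676876
sin(C) ≈ 6.1·0.676876/11.1 ≈ 4.12894/11.1 ≈ 0.371977
Candidate 1: C₁ = arcsin(0.371977) ≈ 21.8376°  →  A = 180° − 42.6° − 21.8376° ≈ 115.562° > 0, valid
Candidate 2: C₂ = 180° − C₁ ≈ 158.162°  →  A = 180° − 42.6° − 158.162° ≈ -20.7624° ≤ 0, not a valid triangle

C = 21.84° (one solution)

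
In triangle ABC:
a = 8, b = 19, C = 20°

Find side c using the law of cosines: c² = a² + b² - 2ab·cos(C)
c² = 8² + 19² − 2·8·19·cos(20°)
cos(20°) ≈ 0.939693
c² ≈ 64 + 361 − 304·(0.939693) ≈ 425 − 285.667 ≈ 139.333
c ≈ √139.333 ≈ 11.804

c = 11.8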